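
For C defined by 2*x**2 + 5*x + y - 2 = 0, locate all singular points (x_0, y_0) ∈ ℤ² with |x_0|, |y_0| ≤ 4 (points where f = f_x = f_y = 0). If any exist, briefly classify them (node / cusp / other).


No singular points in the scanned grid; C is smooth there.

Compute partial derivatives:
  f_x = 4*x + 5.
  f_y = 1.
f_y = 1 is a nonzero constant, so f_y never vanishes: no point (x, y) can satisfy f = f_x = f_y = 0. In particular no (x, y) ∈ {−4, ..., 4}² is singular; the curve is smooth.


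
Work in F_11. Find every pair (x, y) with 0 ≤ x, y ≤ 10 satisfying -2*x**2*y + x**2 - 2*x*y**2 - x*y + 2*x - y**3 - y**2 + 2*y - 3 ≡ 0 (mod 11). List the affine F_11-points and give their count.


Affine F_11-points: {(0, 2), (0, 3), (0, 5), (1, 0), (1, 2), (1, 6), (2, 8), (3, 8), (4, 7), (5, 1), (5, 3), (5, 7), (8, 0), (10, 5)}; count = 14.

For each of the 121 pairs (x, y) ∈ F_11², evaluate f(x, y) mod 11. Record the zeros.
  x = 0: [0↦8, 1↦8, 2↦0, 3↦0, 4↦2, 5↦0, 6↦10, 7↦4, 8↦9, 9↦8, 10↦6]  zeros at y ∈ {2, 3, 5}
  x = 1: [0↦0, 1↦6, 2↦0, 3↦9, 4↦5, 5↦4, 6↦0, 7↦9, 8↦3, 9↦9, 10↦10]  zeros at y ∈ {0, 2, 6}
  x = 2: [0↦5, 1↦2, 2↦5, 3↦8, 4↦5, 5↦1, 6↦1, 7↦10, 8↦0, 9↦9, 10↦9]  zeros at y ∈ {8}
  x = 3: [0↦1, 1↦7, 2↦4, 3↦8, 4↦2, 5↦2, 6↦2, 7↦7, 8↦0, 9↦8, 10↦3]  zeros at y ∈ {8}
  x = 4: [0↦10, 1↦10, 2↦8, 3↦9, 4↦7, 5↦7, 6↦3, 7↦0, 8↦3, 9↦6, 10↦3]  zeros at y ∈ {7}
  x = 5: [0↦10, 1↦0, 2↦6, 3↦0, 4↦9, 5↦5, 6↦4, 7↦0, 8↦9, 9↦3, 10↦9]  zeros at y ∈ {1, 3, 7}
  x = 6: [0↦1, 1↦10, 2↦9, 3↦3, 4↦8, 5↦7, 6↦5, 7↦7, 8↦7, 9↦10, 10↦10]  zeros at y ∈ ∅
  x = 7: [0↦5, 1↦7, 2↦6, 3↦7, 4↦4, 5↦2, 6↦6, 7↦10, 8↦8, 9↦5, 10↦6]  zeros at y ∈ ∅
  x = 8: [0↦0, 1↦2, 2↦8, 3↦1, 4↦8, 5↦1, 6↦7, 7↦9, 8↦1, 9↦10, 10↦8]  zeros at y ∈ {0}
  x = 9: [0↦8, 1↦6, 2↦4, 3↦7, 4↦9, 5↦4, 6↦8, 7↦4, 8↦8, 9↦3, 10↦5]  zeros at y ∈ ∅
  x = 10: [0↦7, 1↦8, 2↦5, 3↦3, 4↦7, 5↦0, 6↦9, 7↦6, 8↦7, 9↦6, 10↦8]  zeros at y ∈ {5}
Collecting zeros: affine points = {(0, 2), (0, 3), (0, 5), (1, 0), (1, 2), (1, 6), (2, 8), (3, 8), (4, 7), (5, 1), (5, 3), (5, 7), (8, 0), (10, 5)}.
Total count |C(F_11)_aff| = 14.


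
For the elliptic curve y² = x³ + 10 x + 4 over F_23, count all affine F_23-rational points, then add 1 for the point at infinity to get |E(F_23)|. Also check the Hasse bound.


Affine points = {(0, 2), (0, 21), (2, 3), (2, 20), (4, 4), (4, 19), (5, 8), (5, 15), (6, 2), (6, 21), (7, 7), (7, 16), (9, 8), (9, 15), (10, 0), (12, 9), (12, 14), (13, 10), (13, 13), (14, 6), (14, 17), (17, 2), (17, 21), (18, 6), (18, 17), (20, 4), (20, 19), (22, 4), (22, 19)}; affine count = 29; |E(F_23)| = 30.

Discriminant check: Δ ∝ 4a³ + 27b² = 4·10³ + 27·4² = 4·1000 + 27·16 ≡ 16 (mod 23). Nonzero ⇒ E is nonsingular.
For each x ∈ F_23, compute rhs = x³ + 10·x + 4 mod 23, then count y ∈ F_23 with y² ≡ rhs.
  x = 0: rhs = 4, matching y values: 2, 21 (2 points).
  x = 1: rhs = 15, matching y values: none (0 points).
  x = 2: rhs = 9, matching y values: 3, 20 (2 points).
  x = 3: rhs = 15, matching y values: none (0 points).
  x = 4: rhs = 16, matching y values: 4, 19 (2 points).
  x = 5: rhs = 18, matching y values: 8, 15 (2 points).
  x = 6: rhs = 4, matching y values: 2, 21 (2 points).
  x = 7: rhs = 3, matching y values: 7, 16 (2 points).
  x = 8: rhs = 21, matching y values: none (0 points).
  x = 9: rhs = 18, matching y values: 8, 15 (2 points).
  x = 10: rhs = 0, matching y values: 0 (1 points).
  x = 11: rhs = 19, matching y values: none (0 points).
  x = 12: rhs = 12, matching y values: 9, 14 (2 points).
  x = 13: rhs = 8, matching y values: 10, 13 (2 points).
  x = 14: rhs = 13, matching y values: 6, 17 (2 points).
  x = 15: rhs = 10, matching y values: none (0 points).
  x = 16: rhs = 5, matching y values: none (0 points).
  x = 17: rhs = 4, matching y values: 2, 21 (2 points).
  x = 18: rhs = 13, matching y values: 6, 17 (2 points).
  x = 19: rhs = 15, matching y values: none (0 points).
  x = 20: rhs = 16, matching y values: 4, 19 (2 points).
  x = 21: rhs = 22, matching y values: none (0 points).
  x = 22: rhs = 16, matching y values: 4, 19 (2 points).
Total affine count: 29.
Full point count |E(F_23)| = 29 + 1 = 30.
Hasse bound: |30 − (23+1)| = |6| = 6 ≤ 2√23 ≈ 9.5917 ✓.


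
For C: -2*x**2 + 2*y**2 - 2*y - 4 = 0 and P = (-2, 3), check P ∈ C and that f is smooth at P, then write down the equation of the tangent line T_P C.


Tangent line at P: 8*x + 10*y - 14 = 0.

Step 1: f(-2, 3) = 0, so P lies on C.
Step 2: partial derivatives
  f_x(x, y) = -4*x, f_y(x, y) = 4*y - 2.
  f_x(P) = 8, f_y(P) = 10 (gradient nonzero, so P is smooth).
Step 3: tangent line at P: 8·(x − -2) + 10·(y − 3) = 0.
Expanding: 8*x + 10*y - 14 = 0.


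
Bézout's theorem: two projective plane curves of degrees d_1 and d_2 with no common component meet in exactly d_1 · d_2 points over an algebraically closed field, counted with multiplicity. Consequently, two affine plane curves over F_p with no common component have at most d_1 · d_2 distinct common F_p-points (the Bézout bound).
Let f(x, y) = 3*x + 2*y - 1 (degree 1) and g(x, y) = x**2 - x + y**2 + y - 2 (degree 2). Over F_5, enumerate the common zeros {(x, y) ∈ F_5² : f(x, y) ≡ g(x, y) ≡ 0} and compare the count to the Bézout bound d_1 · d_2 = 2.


Common zeros: {(0, 3), (2, 0)}; count = 2; Bézout bound = 2.

deg(f) = 1, deg(g) = 2, so Bézout bound = 2.
Scan x ∈ F_5. For each x, list the y ∈ F_5 with f(x, y) ≡ 0 and those with g(x, y) ≡ 0 (mod 5); the common zeros in that column are the intersection.
  x = 0: f ≡ 0 at y ∈ {3}; g ≡ 0 at y ∈ {1, 3}; common: {3}.
  x = 1: f ≡ 0 at y ∈ {4}; g ≡ 0 at y ∈ {1, 3}; common: ∅.
  x = 2: f ≡ 0 at y ∈ {0}; g ≡ 0 at y ∈ {0, 4}; common: {0}.
  x = 3: f ≡ 0 at y ∈ {1}; g ≡ 0 at y ∈ {2}; common: ∅.
  x = 4: f ≡ 0 at y ∈ {2}; g ≡ 0 at y ∈ {0, 4}; common: ∅.
Collecting: common zeros = {(0, 3), (2, 0)}, so the count is 2.
Comparison with the Bézout bound: 2 ≤ 2 = deg(f)·deg(g), as expected for curves with no common component (the bound is attained).


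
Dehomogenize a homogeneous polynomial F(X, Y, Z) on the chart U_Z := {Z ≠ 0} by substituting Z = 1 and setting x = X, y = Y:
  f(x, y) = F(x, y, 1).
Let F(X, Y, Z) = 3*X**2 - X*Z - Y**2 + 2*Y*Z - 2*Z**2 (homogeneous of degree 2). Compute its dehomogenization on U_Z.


f(x, y) = 3*x**2 - x - y**2 + 2*y - 2

On U_Z we set Z = 1. Each monomial c·X^i·Y^j·Z^k in F becomes c·x^i·y^j·1^k = c·x^i·y^j.
Substituting Z = 1: F(X, Y, 1) = 3*x**2 - x - y**2 + 2*y - 2.
Note: deg(f) ≤ deg(F) = 2; strict inequality happens when F is divisible by Z (lost terms).


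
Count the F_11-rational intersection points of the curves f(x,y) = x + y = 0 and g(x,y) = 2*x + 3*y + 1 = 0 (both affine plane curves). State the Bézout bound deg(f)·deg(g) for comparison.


Common zeros: {(1, 10)}; count = 1; Bézout bound = 1.

deg(f) = 1, deg(g) = 1, so Bézout bound = 1.
Scan x ∈ F_11. For each x, list the y ∈ F_11 with f(x, y) ≡ 0 and those with g(x, y) ≡ 0 (mod 11); the common zeros in that column are the intersection.
  x = 0: f ≡ 0 at y ∈ {0}; g ≡ 0 at y ∈ {7}; common: ∅.
  x = 1: f ≡ 0 at y ∈ {10}; g ≡ 0 at y ∈ {10}; common: {10}.
  x = 2: f ≡ 0 at y ∈ {9}; g ≡ 0 at y ∈ {2}; common: ∅.
  x = 3: f ≡ 0 at y ∈ {8}; g ≡ 0 at y ∈ {5}; common: ∅.
  x = 4: f ≡ 0 at y ∈ {7}; g ≡ 0 at y ∈ {8}; common: ∅.
  x = 5: f ≡ 0 at y ∈ {6}; g ≡ 0 at y ∈ {0}; common: ∅.
  x = 6: f ≡ 0 at y ∈ {5}; g ≡ 0 at y ∈ {3}; common: ∅.
  x = 7: f ≡ 0 at y ∈ {4}; g ≡ 0 at y ∈ {6}; common: ∅.
  x = 8: f ≡ 0 at y ∈ {3}; g ≡ 0 at y ∈ {9}; common: ∅.
  x = 9: f ≡ 0 at y ∈ {2}; g ≡ 0 at y ∈ {1}; common: ∅.
  x = 10: f ≡ 0 at y ∈ {1}; g ≡ 0 at y ∈ {4}; common: ∅.
Collecting: common zeros = {(1, 10)}, so the count is 1.
Comparison with the Bézout bound: 1 ≤ 1 = deg(f)·deg(g), as expected for curves with no common component (the bound is attained).


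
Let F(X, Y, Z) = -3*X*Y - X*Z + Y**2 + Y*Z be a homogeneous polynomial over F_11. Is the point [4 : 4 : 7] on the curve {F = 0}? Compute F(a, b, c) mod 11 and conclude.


F(4,4,7) ≡ 1 (mod 11); P is NOT on the curve.

Evaluate F(4, 4, 7) term-by-term (mod 11).
  -3*X*Y ↦ -3·4·4·1 = -48
  -X*Z ↦ -1·4·1·7 = -28
  Y**2 ↦ 1·1·16·1 = 16
  Y*Z ↦ 1·1·4·7 = 28
Sum: F(4, 4, 7) = (-48) + (-28) + (16) + (28) = -32.
Reducing mod 11: -32 ≡ 1 (mod 11).
Since F(a, b, c) ≡ 1 ≠ 0 (mod 11), P does NOT lie on the curve.


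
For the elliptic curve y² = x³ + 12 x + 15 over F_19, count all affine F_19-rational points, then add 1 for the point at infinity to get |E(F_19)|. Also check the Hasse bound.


Affine points = {(1, 3), (1, 16), (2, 3), (2, 16), (7, 9), (7, 10), (9, 4), (9, 15), (12, 5), (12, 14), (14, 1), (14, 18), (15, 6), (15, 13), (16, 3), (16, 16)}; affine count = 16; |E(F_19)| = 17.

Discriminant check: Δ ∝ 4a³ + 27b² = 4·12³ + 27·15² = 4·1728 + 27·225 ≡ 10 (mod 19). Nonzero ⇒ E is nonsingular.
For each x ∈ F_19, compute rhs = x³ + 12·x + 15 mod 19, then count y ∈ F_19 with y² ≡ rhs.
  x = 0: rhs = 15, matching y values: none (0 points).
  x = 1: rhs = 9, matching y values: 3, 16 (2 points).
  x = 2: rhs = 9, matching y values: 3, 16 (2 points).
  x = 3: rhs = 2, matching y values: none (0 points).
  x = 4: rhs = 13, matching y values: none (0 points).
  x = 5: rhs = 10, matching y values: none (0 points).
  x = 6: rhs = 18, matching y values: none (0 points).
  x = 7: rhs = 5, matching y values: 9, 10 (2 points).
  x = 8: rhs = 15, matching y values: none (0 points).
  x = 9: rhs = 16, matching y values: 4, 15 (2 points).
  x = 10: rhs = 14, matching y values: none (0 points).
  x = 11: rhs = 15, matching y values: none (0 points).
  x = 12: rhs = 6, matching y values: 5, 14 (2 points).
  x = 13: rhs = 12, matching y values: none (0 points).
  x = 14: rhs = 1, matching y values: 1, 18 (2 points).
  x = 15: rhs = 17, matching y values: 6, 13 (2 points).
  x = 16: rhs = 9, matching y values: 3, 16 (2 points).
  x = 17: rhs = 2, matching y values: none (0 points).
  x = 18: rhs = 2, matching y values: none (0 points).
Total affine count: 16.
Full point count |E(F_19)| = 16 + 1 = 17.
Hasse bound: |17 − (19+1)| = |-3| = 3 ≤ 2√19 ≈ 8.7178 ✓.


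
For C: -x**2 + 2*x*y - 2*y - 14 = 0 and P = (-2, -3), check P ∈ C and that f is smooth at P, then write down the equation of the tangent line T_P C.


Tangent line at P: -2*x - 6*y - 22 = 0.

Step 1: f(-2, -3) = 0, so P lies on C.
Step 2: partial derivatives
  f_x(x, y) = -2*x + 2*y, f_y(x, y) = 2*x - 2.
  f_x(P) = -2, f_y(P) = -6 (gradient nonzero, so P is smooth).
Step 3: tangent line at P: -2·(x − -2) + -6·(y − -3) = 0.
Expanding: -2*x - 6*y - 22 = 0.


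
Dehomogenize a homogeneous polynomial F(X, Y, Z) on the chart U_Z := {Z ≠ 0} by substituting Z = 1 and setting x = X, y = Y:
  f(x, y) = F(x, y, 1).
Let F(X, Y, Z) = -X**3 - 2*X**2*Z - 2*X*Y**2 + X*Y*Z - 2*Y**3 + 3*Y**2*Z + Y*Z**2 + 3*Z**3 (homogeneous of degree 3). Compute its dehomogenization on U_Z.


f(x, y) = -x**3 - 2*x**2 - 2*x*y**2 + x*y - 2*y**3 + 3*y**2 + y + 3

On U_Z we set Z = 1. Each monomial c·X^i·Y^j·Z^k in F becomes c·x^i·y^j·1^k = c·x^i·y^j.
Substituting Z = 1: F(X, Y, 1) = -x**3 - 2*x**2 - 2*x*y**2 + x*y - 2*y**3 + 3*y**2 + y + 3.
Note: deg(f) ≤ deg(F) = 3; strict inequality happens when F is divisible by Z (lost terms).


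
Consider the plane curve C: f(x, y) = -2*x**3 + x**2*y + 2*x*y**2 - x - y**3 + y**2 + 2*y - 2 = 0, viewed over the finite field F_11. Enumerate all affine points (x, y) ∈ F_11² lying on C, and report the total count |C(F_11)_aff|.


Affine F_11-points: {(0, 1), (1, 1), (3, 4), (5, 1), (6, 0), (8, 0), (8, 6), (9, 5), (9, 9)}; count = 9.

For each of the 121 pairs (x, y) ∈ F_11², evaluate f(x, y) mod 11. Record the zeros.
  x = 0: [0↦9, 1↦0, 2↦9, 3↦8, 4↦2, 5↦7, 6↦6, 7↦4, 8↦6, 9↦6, 10↦9]  zeros at y ∈ {1}
  x = 1: [0↦6, 1↦0, 2↦5, 3↦4, 4↦2, 5↦4, 6↦4, 7↦7, 8↦7, 9↦9, 10↦7]  zeros at y ∈ {1}
  x = 2: [0↦2, 1↦1, 2↦4, 3↦5, 4↦9, 5↦10, 6↦2, 7↦1, 8↦1, 9↦7, 10↦2]  zeros at y ∈ ∅
  x = 3: [0↦7, 1↦2, 2↦5, 3↦10, 4↦0, 5↦2, 6↦10, 7↦7, 8↦9, 9↦10, 10↦4]  zeros at y ∈ {4}
  x = 4: [0↦9, 1↦2, 2↦7, 3↦7, 4↦7, 5↦1, 6↦5, 7↦2, 8↦8, 9↦6, 10↦1]  zeros at y ∈ ∅
  x = 5: [0↦7, 1↦0, 2↦9, 3↦6, 4↦7, 5↦6, 6↦8, 7↦7, 8↦8, 9↦5, 10↦3]  zeros at y ∈ {1}
  x = 6: [0↦0, 1↦6, 2↦10, 3↦6, 4↦10, 5↦5, 6↦7, 7↦10, 8↦8, 9↦6, 10↦9]  zeros at y ∈ {0}
  x = 7: [0↦9, 1↦8, 2↦9, 3↦6, 4↦4, 5↦8, 6↦1, 7↦10, 8↦7, 9↦8, 10↦7]  zeros at y ∈ ∅
  x = 8: [0↦0, 1↦5, 2↦5, 3↦5, 4↦10, 5↦3, 6↦0, 7↦6, 8↦4, 9↦10, 10↦7]  zeros at y ∈ {0, 6}
  x = 9: [0↦5, 1↦7, 2↦8, 3↦2, 4↦5, 5↦0, 6↦3, 7↦8, 8↦9, 9↦0, 10↦8]  zeros at y ∈ {5, 9}
  x = 10: [0↦1, 1↦2, 2↦6, 3↦7, 4↦10, 5↦9, 6↦9, 7↦4, 8↦10, 9↦10, 10↦9]  zeros at y ∈ ∅
Collecting zeros: affine points = {(0, 1), (1, 1), (3, 4), (5, 1), (6, 0), (8, 0), (8, 6), (9, 5), (9, 9)}.
Total count |C(F_11)_aff| = 9.


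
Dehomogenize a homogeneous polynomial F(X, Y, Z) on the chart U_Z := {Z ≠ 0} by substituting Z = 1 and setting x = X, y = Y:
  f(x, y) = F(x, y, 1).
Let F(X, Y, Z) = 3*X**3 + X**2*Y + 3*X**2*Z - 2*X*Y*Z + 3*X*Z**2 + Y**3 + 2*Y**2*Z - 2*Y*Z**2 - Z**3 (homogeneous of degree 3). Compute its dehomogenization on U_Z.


f(x, y) = 3*x**3 + x**2*y + 3*x**2 - 2*x*y + 3*x + y**3 + 2*y**2 - 2*y - 1

On U_Z we set Z = 1. Each monomial c·X^i·Y^j·Z^k in F becomes c·x^i·y^j·1^k = c·x^i·y^j.
Substituting Z = 1: F(X, Y, 1) = 3*x**3 + x**2*y + 3*x**2 - 2*x*y + 3*x + y**3 + 2*y**2 - 2*y - 1.
Note: deg(f) ≤ deg(F) = 3; strict inequality happens when F is divisible by Z (lost terms).


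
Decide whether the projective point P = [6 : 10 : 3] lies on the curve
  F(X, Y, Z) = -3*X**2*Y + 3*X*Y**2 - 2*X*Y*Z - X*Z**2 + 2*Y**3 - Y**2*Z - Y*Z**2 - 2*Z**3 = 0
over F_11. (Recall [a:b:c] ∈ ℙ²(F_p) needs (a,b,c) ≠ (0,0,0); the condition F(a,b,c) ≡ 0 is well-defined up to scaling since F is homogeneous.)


F(6,10,3) ≡ 3 (mod 11); P is NOT on the curve.

Evaluate F(6, 10, 3) term-by-term (mod 11).
  -3*X**2*Y ↦ -3·36·10·1 = -1080
  3*X*Y**2 ↦ 3·6·100·1 = 1800
  -2*X*Y*Z ↦ -2·6·10·3 = -360
  -X*Z**2 ↦ -1·6·1·9 = -54
  2*Y**3 ↦ 2·1·1000·1 = 2000
  -Y**2*Z ↦ -1·1·100·3 = -300
  -Y*Z**2 ↦ -1·1·10·9 = -90
  -2*Z**3 ↦ -2·1·1·27 = -54
Sum: F(6, 10, 3) = (-1080) + (1800) + (-360) + (-54) + (2000) + (-300) + (-90) + (-54) = 1862.
Reducing mod 11: 1862 ≡ 3 (mod 11).
Since F(a, b, c) ≡ 3 ≠ 0 (mod 11), P does NOT lie on the curve.


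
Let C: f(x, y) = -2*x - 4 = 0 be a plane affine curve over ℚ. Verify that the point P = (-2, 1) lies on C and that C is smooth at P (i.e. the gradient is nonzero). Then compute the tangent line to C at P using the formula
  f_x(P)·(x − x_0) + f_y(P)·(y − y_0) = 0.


Tangent line at P: -2*x - 4 = 0.

Step 1: f(-2, 1) = 0, so P lies on C.
Step 2: partial derivatives
  f_x(x, y) = -2, f_y(x, y) = 0.
  f_x(P) = -2, f_y(P) = 0 (gradient nonzero, so P is smooth).
Step 3: tangent line at P: -2·(x − -2) + 0·(y − 1) = 0.
Expanding: -2*x - 4 = 0.


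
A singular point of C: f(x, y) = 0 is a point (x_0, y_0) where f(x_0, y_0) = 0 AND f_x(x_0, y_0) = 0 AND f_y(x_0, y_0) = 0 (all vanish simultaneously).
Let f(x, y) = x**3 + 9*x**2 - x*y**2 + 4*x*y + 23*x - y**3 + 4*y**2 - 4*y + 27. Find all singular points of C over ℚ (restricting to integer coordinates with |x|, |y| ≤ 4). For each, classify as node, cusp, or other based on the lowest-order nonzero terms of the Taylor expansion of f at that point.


Singular points: {(-3, 2)}; classification: cusp.

Compute partial derivatives:
  f_x = 3*x**2 + 18*x - y**2 + 4*y + 23.
  f_y = -2*x*y + 4*x - 3*y**2 + 8*y - 4.
Scan x_0 ∈ {−4, ..., 4}. For each x_0, f_y(x_0, y) is a polynomial in y; find its integer roots y ∈ {−4, ..., 4}, then test f_x and f at those candidates.
  x = -4: f_y(-4, y) = -3*y**2 + 16*y - 20; vanishes at y ∈ {2}. (-4, 2): f_x = 3 ≠ 0.
  x = -3: f_y(-3, y) = -3*y**2 + 14*y - 16; vanishes at y ∈ {2}. (-3, 2): f_x = 0, f = 0 — SINGULAR.
  x = -2: f_y(-2, y) = -3*y**2 + 12*y - 12; vanishes at y ∈ {2}. (-2, 2): f_x = 3 ≠ 0.
  x = -1: f_y(-1, y) = -3*y**2 + 10*y - 8; vanishes at y ∈ {2}. (-1, 2): f_x = 12 ≠ 0.
  x = 0: f_y(0, y) = -3*y**2 + 8*y - 4; vanishes at y ∈ {2}. (0, 2): f_x = 27 ≠ 0.
  x = 1: f_y(1, y) = -3*y**2 + 6*y; vanishes at y ∈ {0, 2}. (1, 0): f_x = 44 ≠ 0; (1, 2): f_x = 48 ≠ 0.
  x = 2: f_y(2, y) = -3*y**2 + 4*y + 4; vanishes at y ∈ {2}. (2, 2): f_x = 75 ≠ 0.
  x = 3: f_y(3, y) = -3*y**2 + 2*y + 8; vanishes at y ∈ {2}. (3, 2): f_x = 108 ≠ 0.
  x = 4: f_y(4, y) = 12 - 3*y**2; vanishes at y ∈ {-2, 2}. (4, -2): f_x = 131 ≠ 0; (4, 2): f_x = 147 ≠ 0.
Only singular point on the grid: (-3, 2).
Classify: substitute x = -3 + u, y = 2 + v and expand: f = u**3 - u*v**2 - v**3 + v**2.
No constant or linear terms (consistent with a singular point). Quadratic part: v**2. Cubic part: u**3 - u*v**2 - v**3.
The quadratic part v**2 is a perfect square, so there is a single (double) tangent line v = 0, i.e. y = 2. Restricting the cubic part to that line (v = 0) leaves u**3 ≠ 0, so f is not divisible by v and the branch is v² ≈ -u**3 to lowest order — this is a cusp.
Classification: cusp.


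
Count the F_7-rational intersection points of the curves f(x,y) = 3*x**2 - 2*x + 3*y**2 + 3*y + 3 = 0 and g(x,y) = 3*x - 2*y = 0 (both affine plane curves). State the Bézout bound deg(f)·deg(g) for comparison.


Common zeros: ∅; count = 0; Bézout bound = 2.

deg(f) = 2, deg(g) = 1, so Bézout bound = 2.
Scan x ∈ F_7. For each x, list the y ∈ F_7 with f(x, y) ≡ 0 and those with g(x, y) ≡ 0 (mod 7); the common zeros in that column are the intersection.
  x = 0: f ≡ 0 at y ∈ {2, 4}; g ≡ 0 at y ∈ {0}; common: ∅.
  x = 1: f ≡ 0 at y ∈ ∅; g ≡ 0 at y ∈ {5}; common: ∅.
  x = 2: f ≡ 0 at y ∈ ∅; g ≡ 0 at y ∈ {3}; common: ∅.
  x = 3: f ≡ 0 at y ∈ {2, 4}; g ≡ 0 at y ∈ {1}; common: ∅.
  x = 4: f ≡ 0 at y ∈ {1, 5}; g ≡ 0 at y ∈ {6}; common: ∅.
  x = 5: f ≡ 0 at y ∈ ∅; g ≡ 0 at y ∈ {4}; common: ∅.
  x = 6: f ≡ 0 at y ∈ {1, 5}; g ≡ 0 at y ∈ {2}; common: ∅.
Collecting: common zeros = ∅, so the count is 0.
Comparison with the Bézout bound: 0 ≤ 2 = deg(f)·deg(g), as expected for curves with no common component (the affine F_7-count falls short of the bound because intersections may lie at infinity, over extension fields, or carry multiplicity).


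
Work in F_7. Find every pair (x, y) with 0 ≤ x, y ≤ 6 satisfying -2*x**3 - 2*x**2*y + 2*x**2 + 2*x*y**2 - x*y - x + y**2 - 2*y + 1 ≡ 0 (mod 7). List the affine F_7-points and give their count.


Affine F_7-points: {(0, 1), (1, 0), (1, 4), (2, 3), (2, 5), (3, 2)}; count = 6.

For each of the 49 pairs (x, y) ∈ F_7², evaluate f(x, y) mod 7. Record the zeros.
  x = 0: [0↦1, 1↦0, 2↦1, 3↦4, 4↦2, 5↦2, 6↦4]  zeros at y ∈ {1}
  x = 1: [0↦0, 1↦5, 2↦2, 3↦5, 4↦0, 5↦1, 6↦1]  zeros at y ∈ {0, 4}
  x = 2: [0↦5, 1↦5, 2↦1, 3↦0, 4↦2, 5↦0, 6↦1]  zeros at y ∈ {3, 5}
  x = 3: [0↦4, 1↦2, 2↦0, 3↦5, 4↦3, 5↦1, 6↦6]  zeros at y ∈ {2}
  x = 4: [0↦6, 1↦5, 2↦1, 3↦1, 4↦5, 5↦6, 6↦4]  zeros at y ∈ ∅
  x = 5: [0↦6, 1↦2, 2↦6, 3↦4, 4↦3, 5↦3, 6↦4]  zeros at y ∈ ∅
  x = 6: [0↦6, 1↦2, 2↦3, 3↦2, 4↦6, 5↦1, 6↦1]  zeros at y ∈ ∅
Collecting zeros: affine points = {(0, 1), (1, 0), (1, 4), (2, 3), (2, 5), (3, 2)}.
Total count |C(F_7)_aff| = 6.


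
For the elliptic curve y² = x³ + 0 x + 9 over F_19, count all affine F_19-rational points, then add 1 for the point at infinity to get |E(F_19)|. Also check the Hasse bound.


Affine points = {(0, 3), (0, 16), (2, 6), (2, 13), (3, 6), (3, 13), (4, 4), (4, 15), (5, 1), (5, 18), (6, 4), (6, 15), (9, 4), (9, 15), (14, 6), (14, 13), (16, 1), (16, 18), (17, 1), (17, 18)}; affine count = 20; |E(F_19)| = 21.

Discriminant check: Δ ∝ 4a³ + 27b² = 4·0³ + 27·9² = 4·0 + 27·81 ≡ 2 (mod 19). Nonzero ⇒ E is nonsingular.
For each x ∈ F_19, compute rhs = x³ + 0·x + 9 mod 19, then count y ∈ F_19 with y² ≡ rhs.
  x = 0: rhs = 9, matching y values: 3, 16 (2 points).
  x = 1: rhs = 10, matching y values: none (0 points).
  x = 2: rhs = 17, matching y values: 6, 13 (2 points).
  x = 3: rhs = 17, matching y values: 6, 13 (2 points).
  x = 4: rhs = 16, matching y values: 4, 15 (2 points).
  x = 5: rhs = 1, matching y values: 1, 18 (2 points).
  x = 6: rhs = 16, matching y values: 4, 15 (2 points).
  x = 7: rhs = 10, matching y values: none (0 points).
  x = 8: rhs = 8, matching y values: none (0 points).
  x = 9: rhs = 16, matching y values: 4, 15 (2 points).
  x = 10: rhs = 2, matching y values: none (0 points).
  x = 11: rhs = 10, matching y values: none (0 points).
  x = 12: rhs = 8, matching y values: none (0 points).
  x = 13: rhs = 2, matching y values: none (0 points).
  x = 14: rhs = 17, matching y values: 6, 13 (2 points).
  x = 15: rhs = 2, matching y values: none (0 points).
  x = 16: rhs = 1, matching y values: 1, 18 (2 points).
  x = 17: rhs = 1, matching y values: 1, 18 (2 points).
  x = 18: rhs = 8, matching y values: none (0 points).
Total affine count: 20.
Full point count |E(F_19)| = 20 + 1 = 21.
Hasse bound: |21 − (19+1)| = |1| = 1 ≤ 2√19 ≈ 8.7178 ✓.


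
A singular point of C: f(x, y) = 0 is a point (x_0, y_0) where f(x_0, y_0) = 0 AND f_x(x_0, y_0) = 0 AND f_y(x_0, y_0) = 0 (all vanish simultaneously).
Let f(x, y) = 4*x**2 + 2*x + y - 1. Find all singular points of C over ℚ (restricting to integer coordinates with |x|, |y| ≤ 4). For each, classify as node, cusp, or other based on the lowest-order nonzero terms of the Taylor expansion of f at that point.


No singular points in the scanned grid; C is smooth there.

Compute partial derivatives:
  f_x = 8*x + 2.
  f_y = 1.
f_y = 1 is a nonzero constant, so f_y never vanishes: no point (x, y) can satisfy f = f_x = f_y = 0. In particular no (x, y) ∈ {−4, ..., 4}² is singular; the curve is smooth.


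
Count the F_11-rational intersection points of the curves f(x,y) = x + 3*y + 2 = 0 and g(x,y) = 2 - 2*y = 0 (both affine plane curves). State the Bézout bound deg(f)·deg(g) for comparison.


Common zeros: {(6, 1)}; count = 1; Bézout bound = 1.

deg(f) = 1, deg(g) = 1, so Bézout bound = 1.
Scan x ∈ F_11. For each x, list the y ∈ F_11 with f(x, y) ≡ 0 and those with g(x, y) ≡ 0 (mod 11); the common zeros in that column are the intersection.
  x = 0: f ≡ 0 at y ∈ {3}; g ≡ 0 at y ∈ {1}; common: ∅.
  x = 1: f ≡ 0 at y ∈ {10}; g ≡ 0 at y ∈ {1}; common: ∅.
  x = 2: f ≡ 0 at y ∈ {6}; g ≡ 0 at y ∈ {1}; common: ∅.
  x = 3: f ≡ 0 at y ∈ {2}; g ≡ 0 at y ∈ {1}; common: ∅.
  x = 4: f ≡ 0 at y ∈ {9}; g ≡ 0 at y ∈ {1}; common: ∅.
  x = 5: f ≡ 0 at y ∈ {5}; g ≡ 0 at y ∈ {1}; common: ∅.
  x = 6: f ≡ 0 at y ∈ {1}; g ≡ 0 at y ∈ {1}; common: {1}.
  x = 7: f ≡ 0 at y ∈ {8}; g ≡ 0 at y ∈ {1}; common: ∅.
  x = 8: f ≡ 0 at y ∈ {4}; g ≡ 0 at y ∈ {1}; common: ∅.
  x = 9: f ≡ 0 at y ∈ {0}; g ≡ 0 at y ∈ {1}; common: ∅.
  x = 10: f ≡ 0 at y ∈ {7}; g ≡ 0 at y ∈ {1}; common: ∅.
Collecting: common zeros = {(6, 1)}, so the count is 1.
Comparison with the Bézout bound: 1 ≤ 1 = deg(f)·deg(g), as expected for curves with no common component (the bound is attained).


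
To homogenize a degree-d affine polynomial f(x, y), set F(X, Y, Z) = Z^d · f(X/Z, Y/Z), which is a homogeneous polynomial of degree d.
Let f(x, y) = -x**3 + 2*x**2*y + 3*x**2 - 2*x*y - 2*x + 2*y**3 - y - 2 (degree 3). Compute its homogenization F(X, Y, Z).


F(X, Y, Z) = -X**3 + 2*X**2*Y + 3*X**2*Z - 2*X*Y*Z - 2*X*Z**2 + 2*Y**3 - Y*Z**2 - 2*Z**3

deg(f) = 3.
Substitute x = X/Z, y = Y/Z into f, then multiply by Z^3.
  monomial -1·x^3·y^0 ↦ -1·X^3·Y^0·Z^0.
  monomial 2·x^2·y^1 ↦ 2·X^2·Y^1·Z^0.
  monomial 3·x^2·y^0 ↦ 3·X^2·Y^0·Z^1.
  monomial -2·x^1·y^1 ↦ -2·X^1·Y^1·Z^1.
  monomial -2·x^1·y^0 ↦ -2·X^1·Y^0·Z^2.
  monomial 2·x^0·y^3 ↦ 2·X^0·Y^3·Z^0.
  monomial -1·x^0·y^1 ↦ -1·X^0·Y^1·Z^2.
  monomial -2·x^0·y^0 ↦ -2·X^0·Y^0·Z^3.
Collecting: F(X, Y, Z) = -X**3 + 2*X**2*Y + 3*X**2*Z - 2*X*Y*Z - 2*X*Z**2 + 2*Y**3 - Y*Z**2 - 2*Z**3.


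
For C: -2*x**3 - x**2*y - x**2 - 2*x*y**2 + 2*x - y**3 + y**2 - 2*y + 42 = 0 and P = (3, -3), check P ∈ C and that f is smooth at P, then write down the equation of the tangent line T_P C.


Tangent line at P: -58*x - 8*y + 150 = 0.

Step 1: f(3, -3) = 0, so P lies on C.
Step 2: partial derivatives
  f_x(x, y) = -6*x**2 - 2*x*y - 2*x - 2*y**2 + 2, f_y(x, y) = -x**2 - 4*x*y - 3*y**2 + 2*y - 2.
  f_x(P) = -58, f_y(P) = -8 (gradient nonzero, so P is smooth).
Step 3: tangent line at P: -58·(x − 3) + -8·(y − -3) = 0.
Expanding: -58*x - 8*y + 150 = 0.


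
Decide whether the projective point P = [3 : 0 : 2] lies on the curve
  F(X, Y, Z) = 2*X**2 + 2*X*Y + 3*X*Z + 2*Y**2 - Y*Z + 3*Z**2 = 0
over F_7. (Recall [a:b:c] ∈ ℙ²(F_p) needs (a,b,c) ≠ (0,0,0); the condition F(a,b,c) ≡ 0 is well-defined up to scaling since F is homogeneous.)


F(3,0,2) ≡ 6 (mod 7); P is NOT on the curve.

Evaluate F(3, 0, 2) term-by-term (mod 7).
  2*X**2 ↦ 2·9·1·1 = 18
  2*X*Y ↦ 2·3·0·1 = 0
  3*X*Z ↦ 3·3·1·2 = 18
  2*Y**2 ↦ 2·1·0·1 = 0
  -Y*Z ↦ -1·1·0·2 = 0
  3*Z**2 ↦ 3·1·1·4 = 12
Sum: F(3, 0, 2) = (18) + (0) + (18) + (0) + (0) + (12) = 48.
Reducing mod 7: 48 ≡ 6 (mod 7).
Since F(a, b, c) ≡ 6 ≠ 0 (mod 7), P does NOT lie on the curve.


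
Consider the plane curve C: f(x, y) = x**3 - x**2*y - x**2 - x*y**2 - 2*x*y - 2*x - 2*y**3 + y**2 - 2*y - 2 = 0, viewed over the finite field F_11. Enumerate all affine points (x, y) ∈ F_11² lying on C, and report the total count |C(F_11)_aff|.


Affine F_11-points: {(0, 9), (1, 1), (1, 9), (3, 1), (4, 3), (4, 4), (4, 8), (5, 0), (6, 4), (7, 8), (9, 1), (9, 8), (9, 9)}; count = 13.

For each of the 121 pairs (x, y) ∈ F_11², evaluate f(x, y) mod 11. Record the zeros.
  x = 0: [0↦9, 1↦6, 2↦4, 3↦2, 4↦10, 5↦5, 6↦8, 7↦7, 8↦1, 9↦0, 10↦3]  zeros at y ∈ {9}
  x = 1: [0↦7, 1↦0, 2↦3, 3↦4, 4↦2, 5↦7, 6↦7, 7↦1, 8↦10, 9↦0, 10↦3]  zeros at y ∈ {1, 9}
  x = 2: [0↦9, 1↦7, 2↦2, 3↦4, 4↦1, 5↦3, 6↦9, 7↦7, 8↦7, 9↦8, 10↦9]  zeros at y ∈ ∅
  x = 3: [0↦10, 1↦0, 2↦7, 3↦8, 4↦2, 5↦10, 6↦9, 7↦9, 8↦9, 9↦8, 10↦5]  zeros at y ∈ {1}
  x = 4: [0↦5, 1↦7, 2↦2, 3↦0, 4↦0, 5↦1, 6↦2, 7↦2, 8↦0, 9↦6, 10↦8]  zeros at y ∈ {3, 4, 8}
  x = 5: [0↦0, 1↦1, 2↦4, 3↦8, 4↦1, 5↦4, 6↦5, 7↦3, 8↦8, 9↦8, 10↦2]  zeros at y ∈ {0}
  x = 6: [0↦1, 1↦10, 2↦8, 3↦5, 4↦0, 5↦3, 6↦2, 7↦7, 8↦6, 9↦9, 10↦4]  zeros at y ∈ {4}
  x = 7: [0↦3, 1↦7, 2↦9, 3↦8, 4↦3, 5↦4, 6↦10, 7↦9, 8↦0, 9↦4, 10↦9]  zeros at y ∈ {8}
  x = 8: [0↦1, 1↦9, 2↦2, 3↦1, 4↦5, 5↦2, 6↦2, 7↦4, 8↦7, 9↦10, 10↦1]  zeros at y ∈ ∅
  x = 9: [0↦1, 1↦0, 2↦4, 3↦1, 4↦1, 5↦3, 6↦6, 7↦9, 8↦0, 9↦0, 10↦8]  zeros at y ∈ {1, 8, 9}
  x = 10: [0↦9, 1↦8, 2↦10, 3↦3, 4↦8, 5↦2, 6↦6, 7↦8, 8↦7, 9↦2, 10↦3]  zeros at y ∈ ∅
Collecting zeros: affine points = {(0, 9), (1, 1), (1, 9), (3, 1), (4, 3), (4, 4), (4, 8), (5, 0), (6, 4), (7, 8), (9, 1), (9, 8), (9, 9)}.
Total count |C(F_11)_aff| = 13.


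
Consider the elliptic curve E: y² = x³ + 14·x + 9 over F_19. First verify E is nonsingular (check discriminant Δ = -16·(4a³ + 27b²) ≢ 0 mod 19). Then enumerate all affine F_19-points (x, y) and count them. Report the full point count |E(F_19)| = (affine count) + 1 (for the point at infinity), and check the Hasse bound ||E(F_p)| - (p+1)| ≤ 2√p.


Affine points = {(0, 3), (0, 16), (1, 9), (1, 10), (2, 8), (2, 11), (6, 9), (6, 10), (8, 5), (8, 14), (9, 3), (9, 16), (10, 3), (10, 16), (12, 9), (12, 10), (14, 2), (14, 17), (16, 4), (16, 15), (17, 7), (17, 12)}; affine count = 22; |E(F_19)| = 23.

Discriminant check: Δ ∝ 4a³ + 27b² = 4·14³ + 27·9² = 4·2744 + 27·81 ≡ 15 (mod 19). Nonzero ⇒ E is nonsingular.
For each x ∈ F_19, compute rhs = x³ + 14·x + 9 mod 19, then count y ∈ F_19 with y² ≡ rhs.
  x = 0: rhs = 9, matching y values: 3, 16 (2 points).
  x = 1: rhs = 5, matching y values: 9, 10 (2 points).
  x = 2: rhs = 7, matching y values: 8, 11 (2 points).
  x = 3: rhs = 2, matching y values: none (0 points).
  x = 4: rhs = 15, matching y values: none (0 points).
  x = 5: rhs = 14, matching y values: none (0 points).
  x = 6: rhs = 5, matching y values: 9, 10 (2 points).
  x = 7: rhs = 13, matching y values: none (0 points).
  x = 8: rhs = 6, matching y values: 5, 14 (2 points).
  x = 9: rhs = 9, matching y values: 3, 16 (2 points).
  x = 10: rhs = 9, matching y values: 3, 16 (2 points).
  x = 11: rhs = 12, matching y values: none (0 points).
  x = 12: rhs = 5, matching y values: 9, 10 (2 points).
  x = 13: rhs = 13, matching y values: none (0 points).
  x = 14: rhs = 4, matching y values: 2, 17 (2 points).
  x = 15: rhs = 3, matching y values: none (0 points).
  x = 16: rhs = 16, matching y values: 4, 15 (2 points).
  x = 17: rhs = 11, matching y values: 7, 12 (2 points).
  x = 18: rhs = 13, matching y values: none (0 points).
Total affine count: 22.
Full point count |E(F_19)| = 22 + 1 = 23.
Hasse bound: |23 − (19+1)| = |3| = 3 ≤ 2√19 ≈ 8.7178 ✓.


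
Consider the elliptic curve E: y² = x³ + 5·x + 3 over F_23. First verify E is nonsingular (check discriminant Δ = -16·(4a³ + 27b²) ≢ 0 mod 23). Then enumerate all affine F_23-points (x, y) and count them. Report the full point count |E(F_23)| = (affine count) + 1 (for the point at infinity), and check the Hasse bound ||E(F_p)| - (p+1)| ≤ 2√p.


Affine points = {(0, 7), (0, 16), (1, 3), (1, 20), (4, 8), (4, 15), (7, 6), (7, 17), (8, 7), (8, 16), (9, 8), (9, 15), (10, 8), (10, 15), (11, 3), (11, 20), (15, 7), (15, 16), (16, 4), (16, 19), (21, 10), (21, 13)}; affine count = 22; |E(F_23)| = 23.

Discriminant check: Δ ∝ 4a³ + 27b² = 4·5³ + 27·3² = 4·125 + 27·9 ≡ 7 (mod 23). Nonzero ⇒ E is nonsingular.
For each x ∈ F_23, compute rhs = x³ + 5·x + 3 mod 23, then count y ∈ F_23 with y² ≡ rhs.
  x = 0: rhs = 3, matching y values: 7, 16 (2 points).
  x = 1: rhs = 9, matching y values: 3, 20 (2 points).
  x = 2: rhs = 21, matching y values: none (0 points).
  x = 3: rhs = 22, matching y values: none (0 points).
  x = 4: rhs = 18, matching y values: 8, 15 (2 points).
  x = 5: rhs = 15, matching y values: none (0 points).
  x = 6: rhs = 19, matching y values: none (0 points).
  x = 7: rhs = 13, matching y values: 6, 17 (2 points).
  x = 8: rhs = 3, matching y values: 7, 16 (2 points).
  x = 9: rhs = 18, matching y values: 8, 15 (2 points).
  x = 10: rhs = 18, matching y values: 8, 15 (2 points).
  x = 11: rhs = 9, matching y values: 3, 20 (2 points).
  x = 12: rhs = 20, matching y values: none (0 points).
  x = 13: rhs = 11, matching y values: none (0 points).
  x = 14: rhs = 11, matching y values: none (0 points).
  x = 15: rhs = 3, matching y values: 7, 16 (2 points).
  x = 16: rhs = 16, matching y values: 4, 19 (2 points).
  x = 17: rhs = 10, matching y values: none (0 points).
  x = 18: rhs = 14, matching y values: none (0 points).
  x = 19: rhs = 11, matching y values: none (0 points).
  x = 20: rhs = 7, matching y values: none (0 points).
  x = 21: rhs = 8, matching y values: 10, 13 (2 points).
  x = 22: rhs = 20, matching y values: none (0 points).
Total affine count: 22.
Full point count |E(F_23)| = 22 + 1 = 23.
Hasse bound: |23 − (23+1)| = |-1| = 1 ≤ 2√23 ≈ 9.5917 ✓.


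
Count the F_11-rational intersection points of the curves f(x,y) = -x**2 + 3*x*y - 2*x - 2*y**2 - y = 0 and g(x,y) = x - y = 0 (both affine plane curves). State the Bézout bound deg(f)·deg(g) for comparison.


Common zeros: {(0, 0)}; count = 1; Bézout bound = 2.

deg(f) = 2, deg(g) = 1, so Bézout bound = 2.
Scan x ∈ F_11. For each x, list the y ∈ F_11 with f(x, y) ≡ 0 and those with g(x, y) ≡ 0 (mod 11); the common zeros in that column are the intersection.
  x = 0: f ≡ 0 at y ∈ {0, 5}; g ≡ 0 at y ∈ {0}; common: {0}.
  x = 1: f ≡ 0 at y ∈ ∅; g ≡ 0 at y ∈ {1}; common: ∅.
  x = 2: f ≡ 0 at y ∈ {3, 5}; g ≡ 0 at y ∈ {2}; common: ∅.
  x = 3: f ≡ 0 at y ∈ ∅; g ≡ 0 at y ∈ {3}; common: ∅.
  x = 4: f ≡ 0 at y ∈ ∅; g ≡ 0 at y ∈ {4}; common: ∅.
  x = 5: f ≡ 0 at y ∈ {3, 4}; g ≡ 0 at y ∈ {5}; common: ∅.
  x = 6: f ≡ 0 at y ∈ {1, 2}; g ≡ 0 at y ∈ {6}; common: ∅.
  x = 7: f ≡ 0 at y ∈ ∅; g ≡ 0 at y ∈ {7}; common: ∅.
  x = 8: f ≡ 0 at y ∈ ∅; g ≡ 0 at y ∈ {8}; common: ∅.
  x = 9: f ≡ 0 at y ∈ {0, 2}; g ≡ 0 at y ∈ {9}; common: ∅.
  x = 10: f ≡ 0 at y ∈ ∅; g ≡ 0 at y ∈ {10}; common: ∅.
Collecting: common zeros = {(0, 0)}, so the count is 1.
Comparison with the Bézout bound: 1 ≤ 2 = deg(f)·deg(g), as expected for curves with no common component (the affine F_11-count falls short of the bound because intersections may lie at infinity, over extension fields, or carry multiplicity).


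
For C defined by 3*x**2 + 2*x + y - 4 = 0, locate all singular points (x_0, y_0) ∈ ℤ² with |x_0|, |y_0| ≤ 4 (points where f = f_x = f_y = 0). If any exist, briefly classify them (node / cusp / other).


No singular points in the scanned grid; C is smooth there.

Compute partial derivatives:
  f_x = 6*x + 2.
  f_y = 1.
f_y = 1 is a nonzero constant, so f_y never vanishes: no point (x, y) can satisfy f = f_x = f_y = 0. In particular no (x, y) ∈ {−4, ..., 4}² is singular; the curve is smooth.


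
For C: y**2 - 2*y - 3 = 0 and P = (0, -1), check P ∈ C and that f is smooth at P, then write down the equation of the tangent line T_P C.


Tangent line at P: -4*y - 4 = 0.

Step 1: f(0, -1) = 0, so P lies on C.
Step 2: partial derivatives
  f_x(x, y) = 0, f_y(x, y) = 2*y - 2.
  f_x(P) = 0, f_y(P) = -4 (gradient nonzero, so P is smooth).
Step 3: tangent line at P: 0·(x − 0) + -4·(y − -1) = 0.
Expanding: -4*y - 4 = 0.


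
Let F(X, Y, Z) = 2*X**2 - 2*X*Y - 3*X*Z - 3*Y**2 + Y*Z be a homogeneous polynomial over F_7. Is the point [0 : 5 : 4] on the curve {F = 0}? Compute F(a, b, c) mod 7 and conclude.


F(0,5,4) ≡ 1 (mod 7); P is NOT on the curve.

Evaluate F(0, 5, 4) term-by-term (mod 7).
  2*X**2 ↦ 2·0·1·1 = 0
  -2*X*Y ↦ -2·0·5·1 = 0
  -3*X*Z ↦ -3·0·1·4 = 0
  -3*Y**2 ↦ -3·1·25·1 = -75
  Y*Z ↦ 1·1·5·4 = 20
Sum: F(0, 5, 4) = (0) + (0) + (0) + (-75) + (20) = -55.
Reducing mod 7: -55 ≡ 1 (mod 7).
Since F(a, b, c) ≡ 1 ≠ 0 (mod 7), P does NOT lie on the curve.


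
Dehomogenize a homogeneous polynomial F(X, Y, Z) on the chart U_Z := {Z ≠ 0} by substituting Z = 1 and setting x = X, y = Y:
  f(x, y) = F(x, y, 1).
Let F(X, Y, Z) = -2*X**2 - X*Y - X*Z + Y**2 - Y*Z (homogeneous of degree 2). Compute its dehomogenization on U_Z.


f(x, y) = -2*x**2 - x*y - x + y**2 - y

On U_Z we set Z = 1. Each monomial c·X^i·Y^j·Z^k in F becomes c·x^i·y^j·1^k = c·x^i·y^j.
Substituting Z = 1: F(X, Y, 1) = -2*x**2 - x*y - x + y**2 - y.
Note: deg(f) ≤ deg(F) = 2; strict inequality happens when F is divisible by Z (lost terms).


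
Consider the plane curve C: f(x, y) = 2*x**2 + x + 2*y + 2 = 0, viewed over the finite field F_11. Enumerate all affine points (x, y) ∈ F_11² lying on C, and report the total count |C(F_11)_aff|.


Affine F_11-points: {(0, 10), (1, 3), (2, 5), (3, 5), (4, 3), (5, 10), (6, 4), (7, 7), (8, 8), (9, 7), (10, 4)}; count = 11.

For each of the 121 pairs (x, y) ∈ F_11², evaluate f(x, y) mod 11. Record the zeros.
  x = 0: [0↦2, 1↦4, 2↦6, 3↦8, 4↦10, 5↦1, 6↦3, 7↦5, 8↦7, 9↦9, 10↦0]  zeros at y ∈ {10}
  x = 1: [0↦5, 1↦7, 2↦9, 3↦0, 4↦2, 5↦4, 6↦6, 7↦8, 8↦10, 9↦1, 10↦3]  zeros at y ∈ {3}
  x = 2: [0↦1, 1↦3, 2↦5, 3↦7, 4↦9, 5↦0, 6↦2, 7↦4, 8↦6, 9↦8, 10↦10]  zeros at y ∈ {5}
  x = 3: [0↦1, 1↦3, 2↦5, 3↦7, 4↦9, 5↦0, 6↦2, 7↦4, 8↦6, 9↦8, 10↦10]  zeros at y ∈ {5}
  x = 4: [0↦5, 1↦7, 2↦9, 3↦0, 4↦2, 5↦4, 6↦6, 7↦8, 8↦10, 9↦1, 10↦3]  zeros at y ∈ {3}
  x = 5: [0↦2, 1↦4, 2↦6, 3↦8, 4↦10, 5↦1, 6↦3, 7↦5, 8↦7, 9↦9, 10↦0]  zeros at y ∈ {10}
  x = 6: [0↦3, 1↦5, 2↦7, 3↦9, 4↦0, 5↦2, 6↦4, 7↦6, 8↦8, 9↦10, 10↦1]  zeros at y ∈ {4}
  x = 7: [0↦8, 1↦10, 2↦1, 3↦3, 4↦5, 5↦7, 6↦9, 7↦0, 8↦2, 9↦4, 10↦6]  zeros at y ∈ {7}
  x = 8: [0↦6, 1↦8, 2↦10, 3↦1, 4↦3, 5↦5, 6↦7, 7↦9, 8↦0, 9↦2, 10↦4]  zeros at y ∈ {8}
  x = 9: [0↦8, 1↦10, 2↦1, 3↦3, 4↦5, 5↦7, 6↦9, 7↦0, 8↦2, 9↦4, 10↦6]  zeros at y ∈ {7}
  x = 10: [0↦3, 1↦5, 2↦7, 3↦9, 4↦0, 5↦2, 6↦4, 7↦6, 8↦8, 9↦10, 10↦1]  zeros at y ∈ {4}
Collecting zeros: affine points = {(0, 10), (1, 3), (2, 5), (3, 5), (4, 3), (5, 10), (6, 4), (7, 7), (8, 8), (9, 7), (10, 4)}.
Total count |C(F_11)_aff| = 11.


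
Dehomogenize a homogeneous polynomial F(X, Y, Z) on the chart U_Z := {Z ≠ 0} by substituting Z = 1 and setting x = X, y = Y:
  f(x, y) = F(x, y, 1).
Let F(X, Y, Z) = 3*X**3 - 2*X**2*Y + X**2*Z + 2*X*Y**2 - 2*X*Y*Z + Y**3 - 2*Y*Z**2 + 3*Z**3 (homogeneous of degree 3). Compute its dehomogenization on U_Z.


f(x, y) = 3*x**3 - 2*x**2*y + x**2 + 2*x*y**2 - 2*x*y + y**3 - 2*y + 3

On U_Z we set Z = 1. Each monomial c·X^i·Y^j·Z^k in F becomes c·x^i·y^j·1^k = c·x^i·y^j.
Substituting Z = 1: F(X, Y, 1) = 3*x**3 - 2*x**2*y + x**2 + 2*x*y**2 - 2*x*y + y**3 - 2*y + 3.
Note: deg(f) ≤ deg(F) = 3; strict inequality happens when F is divisible by Z (lost terms).


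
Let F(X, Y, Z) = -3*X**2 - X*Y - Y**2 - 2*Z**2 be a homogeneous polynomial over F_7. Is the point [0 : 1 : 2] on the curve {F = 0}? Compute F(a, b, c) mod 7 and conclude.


F(0,1,2) ≡ 5 (mod 7); P is NOT on the curve.

Evaluate F(0, 1, 2) term-by-term (mod 7).
  -3*X**2 ↦ -3·0·1·1 = 0
  -X*Y ↦ -1·0·1·1 = 0
  -Y**2 ↦ -1·1·1·1 = -1
  -2*Z**2 ↦ -2·1·1·4 = -8
Sum: F(0, 1, 2) = (0) + (0) + (-1) + (-8) = -9.
Reducing mod 7: -9 ≡ 5 (mod 7).
Since F(a, b, c) ≡ 5 ≠ 0 (mod 7), P does NOT lie on the curve.


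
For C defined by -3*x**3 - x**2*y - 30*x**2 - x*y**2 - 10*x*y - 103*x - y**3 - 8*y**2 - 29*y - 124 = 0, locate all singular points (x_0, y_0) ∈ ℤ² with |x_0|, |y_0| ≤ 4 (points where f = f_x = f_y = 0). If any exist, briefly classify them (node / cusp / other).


Singular points: {(-3, -2)}; classification: node.

Compute partial derivatives:
  f_x = -9*x**2 - 2*x*y - 60*x - y**2 - 10*y - 103.
  f_y = -x**2 - 2*x*y - 10*x - 3*y**2 - 16*y - 29.
Scan x_0 ∈ {−4, ..., 4}. For each x_0, f_y(x_0, y) is a polynomial in y; find its integer roots y ∈ {−4, ..., 4}, then test f_x and f at those candidates.
  x = -4: f_y(-4, y) = -3*y**2 - 8*y - 5; vanishes at y ∈ {-1}. (-4, -1): f_x = -6 ≠ 0.
  x = -3: f_y(-3, y) = -3*y**2 - 10*y - 8; vanishes at y ∈ {-2}. (-3, -2): f_x = 0, f = 0 — SINGULAR.
  x = -2: f_y(-2, y) = -3*y**2 - 12*y - 13; no integer root y with |y| ≤ 4.
  x = -1: f_y(-1, y) = -3*y**2 - 14*y - 20; no integer root y with |y| ≤ 4.
  x = 0: f_y(0, y) = -3*y**2 - 16*y - 29; no integer root y with |y| ≤ 4.
  x = 1: f_y(1, y) = -3*y**2 - 18*y - 40; no integer root y with |y| ≤ 4.
  x = 2: f_y(2, y) = -3*y**2 - 20*y - 53; no integer root y with |y| ≤ 4.
  x = 3: f_y(3, y) = -3*y**2 - 22*y - 68; no integer root y with |y| ≤ 4.
  x = 4: f_y(4, y) = -3*y**2 - 24*y - 85; no integer root y with |y| ≤ 4.
Only singular point on the grid: (-3, -2).
Classify: substitute x = -3 + u, y = -2 + v and expand: f = -3*u**3 - u**2*v - u**2 - u*v**2 - v**3 + v**2.
No constant or linear terms (consistent with a singular point). Quadratic part: -u**2 + v**2. Cubic part: -3*u**3 - u**2*v - u*v**2 - v**3.
The quadratic part v**2 - u**2 = (v − u)(v + u) splits into two distinct linear factors, so there are two distinct tangent lines y − -2 = ±(x − -3) — this is a node (ordinary double point).
Classification: node.
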